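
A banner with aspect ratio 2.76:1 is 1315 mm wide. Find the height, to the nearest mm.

1315 / 2.760 = 476.45.

476 mm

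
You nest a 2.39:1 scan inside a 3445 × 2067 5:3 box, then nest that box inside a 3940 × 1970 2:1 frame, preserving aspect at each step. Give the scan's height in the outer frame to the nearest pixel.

First fit — 2.39:1 into 3445×2067 spans the width: 3445.00 × 1441.42.
Second fit — the 5:3 canvas into 3940×1970 spans the height: 3283.33 × 1970.00 (×0.9531 from 3445×2067).
So the scan's height is 1441.42 × 0.9531 ≈ 1373.78.

1374 px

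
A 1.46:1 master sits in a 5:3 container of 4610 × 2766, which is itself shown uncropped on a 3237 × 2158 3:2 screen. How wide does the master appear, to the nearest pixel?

2836 px

Inside the 4610×2766 canvas the master is height-limited at 4038.36 × 2766.00.
Second fit — the 5:3 canvas into 3237×2158 spans the width: 3237.00 × 1942.20 (×0.7022 from 4610×2766).
So the master's width is 4038.36 × 0.7022 ≈ 2835.61.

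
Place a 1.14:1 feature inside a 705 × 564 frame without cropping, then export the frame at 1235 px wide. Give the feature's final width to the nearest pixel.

At 705×564 the feature is height-limited, so width = 564 × 1.140 ≈ 642.96 px.
Scaling 705 → 1235 is ×1.7518, so the width becomes 642.96 × 1.7518 ≈ 1126.32 px.

1126 px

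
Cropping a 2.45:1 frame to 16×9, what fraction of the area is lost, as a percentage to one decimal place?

27.4%

16×9 is narrower than 2.45:1, so the crop keeps the full height and trims the width.
Fraction kept = (1.778)/(2.450) ≈ 72.56%, so 27.44% is lost.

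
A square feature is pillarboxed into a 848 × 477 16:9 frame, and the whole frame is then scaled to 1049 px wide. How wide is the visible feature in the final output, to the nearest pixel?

590 px

At 848×477 the feature is height-limited, so width = 477 × 1/1 ≈ 477.00 px.
The frame scales by 1049/848 = 1.2370; 477.00 × 1.2370 ≈ 590.06 px.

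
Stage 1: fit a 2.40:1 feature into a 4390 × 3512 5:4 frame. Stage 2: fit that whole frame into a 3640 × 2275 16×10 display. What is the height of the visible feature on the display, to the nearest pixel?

1185 px

First fit — 2.40:1 into 4390×3512 spans the width: 4390.00 × 1829.17.
The 5:4 canvas is height-limited in 3640×2275, giving 2843.75 × 2275.00; scale factor 0.6478.
The feature scales with it: height 1829.17 × 0.6478 ≈ 1184.90.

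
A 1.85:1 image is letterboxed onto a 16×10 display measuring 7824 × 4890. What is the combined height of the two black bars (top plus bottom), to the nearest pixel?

661 px

1.85:1 (1.850) > 16×10 (1.600), so the image fills the width.
Content height = 7824 / 1.850 ≈ 4229.19 px.
Black = 4890 − 4229.19 = 660.81 px.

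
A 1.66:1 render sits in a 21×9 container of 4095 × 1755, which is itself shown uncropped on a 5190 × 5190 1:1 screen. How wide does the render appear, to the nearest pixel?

3692 px

First fit — 1.66:1 into 4095×1755 spans the height: 2913.30 × 1755.00.
21×9 in 5190×5190: fills the width, so the intermediate becomes 5190.00 × 2224.29 — a scale of ×1.2674.
So the render's width is 2913.30 × 1.2674 ≈ 3692.31.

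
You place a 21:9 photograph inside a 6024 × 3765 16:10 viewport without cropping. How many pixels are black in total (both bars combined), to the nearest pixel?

21:9 (2.333) > 16:10 (1.600), so the photograph fills the width.
Content height = 6024 × 9/21 ≈ 2581.7143 px.
Leftover height: 3765 − 2581.7143 = 1183.2857 px.
That's 1183.2857 × 6024 ≈ 7128113 black pixels.

7128113 pixels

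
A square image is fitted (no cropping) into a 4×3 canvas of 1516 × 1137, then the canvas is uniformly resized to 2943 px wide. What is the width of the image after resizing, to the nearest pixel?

At 1516×1137 the image is height-limited, so width = 1137 × 1/1 ≈ 1137.00 px.
Resizing to 2943 px wide multiplies everything by 1.9413: 1137.00 → 2207.25 px.

2207 px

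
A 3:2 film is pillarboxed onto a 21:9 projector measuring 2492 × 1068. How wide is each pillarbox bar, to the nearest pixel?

Since 1.500 < 2.333, the film is height-limited.
Content width = 1068 × 3/2 ≈ 1602.00 px.
2492 − 1602.00 = 890.00 px of bars (445.00 each).

445 px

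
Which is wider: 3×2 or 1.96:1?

1.96:1

3×2 = 1.5 and 1.96; 1.96 > 1.5.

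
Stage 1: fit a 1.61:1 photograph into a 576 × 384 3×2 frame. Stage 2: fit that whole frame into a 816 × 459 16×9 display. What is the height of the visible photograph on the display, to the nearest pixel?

Inside the 576×384 canvas the photograph is width-limited at 576.00 × 357.76.
3×2 in 816×459: fills the height, so the intermediate becomes 688.50 × 459.00 — a scale of ×1.1953.
The photograph scales with it: height 357.76 × 1.1953 ≈ 427.64.

428 px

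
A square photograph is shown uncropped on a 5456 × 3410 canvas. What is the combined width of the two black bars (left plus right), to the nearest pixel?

Since 1.000 < 1.600, the photograph is height-limited.
The photograph is 3410 × 1/1 ≈ 3410.00 px wide.
Black = 5456 − 3410.00 = 2046.00 px.

2046 px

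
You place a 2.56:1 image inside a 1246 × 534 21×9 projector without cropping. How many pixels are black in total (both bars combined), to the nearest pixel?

58912 pixels

2.56:1 is wider than 21×9, so it spans the full width.
The image is 1246 / 2.560 ≈ 486.7188 px tall.
Leftover height: 534 − 486.7188 = 47.2812 px.
Bar area = 47.2812 × 1246 ≈ 58912 px.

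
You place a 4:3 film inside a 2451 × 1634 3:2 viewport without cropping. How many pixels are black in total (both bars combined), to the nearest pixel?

444993 pixels

Since 1.333 < 1.500, the film is height-limited.
That makes the image 2178.6667 px wide (1634 × 4/3).
Black = 2451 − 2178.6667 = 272.3333 px.
That's 272.3333 × 1634 ≈ 444993 black pixels.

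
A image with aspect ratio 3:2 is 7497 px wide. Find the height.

4998 px

7497·2/3 = 4998.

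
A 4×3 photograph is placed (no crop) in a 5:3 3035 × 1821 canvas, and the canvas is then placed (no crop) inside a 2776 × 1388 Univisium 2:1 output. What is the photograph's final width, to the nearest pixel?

1851 px

4×3 in 3035×1821: fills the height, so the photograph is 2428.00 × 1821.00.
The 5:3 canvas is height-limited in 2776×1388, giving 2313.33 × 1388.00; scale factor 0.7622.
Applying the same ×0.7622: 2428.00 → 1850.67.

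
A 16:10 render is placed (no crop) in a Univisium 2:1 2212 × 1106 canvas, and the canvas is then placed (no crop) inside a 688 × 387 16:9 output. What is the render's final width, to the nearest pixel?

16:10 in 2212×1106: fills the height, so the render is 1769.60 × 1106.00.
Univisium 2:1 in 688×387: fills the width, so the intermediate becomes 688.00 × 344.00 — a scale of ×0.3110.
Applying the same ×0.3110: 1769.60 → 550.40.

550 px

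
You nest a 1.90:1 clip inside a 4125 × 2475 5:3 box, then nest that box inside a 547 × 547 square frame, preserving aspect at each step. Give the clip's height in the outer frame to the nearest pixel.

1.90:1 in 4125×2475: fills the width, so the clip is 4125.00 × 2171.05.
The 5:3 canvas is width-limited in 547×547, giving 547.00 × 328.20; scale factor 0.1326.
So the clip's height is 2171.05 × 0.1326 ≈ 287.89.

288 px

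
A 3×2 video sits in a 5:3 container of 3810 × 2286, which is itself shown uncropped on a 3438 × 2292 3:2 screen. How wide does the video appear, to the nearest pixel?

Inside the 3810×2286 canvas the video is height-limited at 3429.00 × 2286.00.
The 5:3 canvas is width-limited in 3438×2292, giving 3438.00 × 2062.80; scale factor 0.9024.
The video scales with it: width 3429.00 × 0.9024 ≈ 3094.20.

3094 px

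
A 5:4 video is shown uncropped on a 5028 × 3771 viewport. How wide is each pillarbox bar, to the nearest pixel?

157 px

5:4 (1.250) < 4:3 (1.333), so the video fills the height.
Content width = 3771 × 5/4 ≈ 4713.75 px.
Leftover width: 5028 − 4713.75 = 314.25 px → 157.12 each side.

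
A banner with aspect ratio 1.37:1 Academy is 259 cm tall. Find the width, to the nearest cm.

259 × 1.370 = 354.83.

355 cm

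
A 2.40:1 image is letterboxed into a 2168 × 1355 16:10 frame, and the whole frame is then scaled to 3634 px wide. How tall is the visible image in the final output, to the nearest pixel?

1514 px

Fitted into 2168×1355, the image spans the width; its height is 2168 / 2.400 ≈ 903.33 px.
Scaling 2168 → 3634 is ×1.6762, so the height becomes 903.33 × 1.6762 ≈ 1514.17 px.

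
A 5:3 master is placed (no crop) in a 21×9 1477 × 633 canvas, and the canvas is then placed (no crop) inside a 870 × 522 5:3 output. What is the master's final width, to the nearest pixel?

First fit — 5:3 into 1477×633 spans the height: 1055.00 × 633.00.
21×9 in 870×522: fills the width, so the intermediate becomes 870.00 × 372.86 — a scale of ×0.5890.
Applying the same ×0.5890: 1055.00 → 621.43.

621 px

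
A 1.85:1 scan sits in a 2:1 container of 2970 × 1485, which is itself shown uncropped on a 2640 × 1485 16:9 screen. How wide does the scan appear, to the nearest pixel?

1.85:1 in 2970×1485: fills the height, so the scan is 2747.25 × 1485.00.
2:1 in 2640×1485: fills the width, so the intermediate becomes 2640.00 × 1320.00 — a scale of ×0.8889.
So the scan's width is 2747.25 × 0.8889 ≈ 2442.00.

2442 px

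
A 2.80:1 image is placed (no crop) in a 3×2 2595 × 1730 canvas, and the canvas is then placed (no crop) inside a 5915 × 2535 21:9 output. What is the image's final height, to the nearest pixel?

2.80:1 in 2595×1730: fills the width, so the image is 2595.00 × 926.79.
The 3×2 canvas is height-limited in 5915×2535, giving 3802.50 × 2535.00; scale factor 1.4653.
So the image's height is 926.79 × 1.4653 ≈ 1358.04.

1358 px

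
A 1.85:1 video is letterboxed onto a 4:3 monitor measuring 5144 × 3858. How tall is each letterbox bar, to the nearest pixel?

1.85:1 (1.850) > 4:3 (1.333), so the video fills the width.
That makes the image 2780.54 px tall (5144 / 1.850).
Leftover height: 3858 − 2780.54 = 1077.46 px → 538.73 each side.

539 px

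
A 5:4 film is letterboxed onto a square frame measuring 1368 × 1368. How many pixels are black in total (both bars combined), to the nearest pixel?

5:4 (1.250) > square (1.000), so the film fills the width.
That makes the image 1094.4000 px tall (1368 × 4/5).
1368 − 1094.4000 = 273.6000 px of bars.
Across the 1368-px span: 273.6000 × 1368 ≈ 374285 px.

374285 pixels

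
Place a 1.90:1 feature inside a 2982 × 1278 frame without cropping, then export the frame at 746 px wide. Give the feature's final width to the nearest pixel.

In the 2982×1278 frame the feature fills the height: width = 1278 × 1.900 ≈ 2428.20 px.
Scaling 2982 → 746 is ×0.2502, so the width becomes 2428.20 × 0.2502 ≈ 607.46 px.

607 px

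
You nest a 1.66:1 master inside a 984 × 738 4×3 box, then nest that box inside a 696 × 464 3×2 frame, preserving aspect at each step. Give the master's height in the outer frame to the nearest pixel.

1.66:1 in 984×738: fills the width, so the master is 984.00 × 592.77.
Second fit — the 4×3 canvas into 696×464 spans the height: 618.67 × 464.00 (×0.6287 from 984×738).
Applying the same ×0.6287: 592.77 → 372.69.

373 px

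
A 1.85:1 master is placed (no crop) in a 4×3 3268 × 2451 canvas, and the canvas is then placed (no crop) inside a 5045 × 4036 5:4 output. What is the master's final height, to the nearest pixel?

2727 px

1.85:1 in 3268×2451: fills the width, so the master is 3268.00 × 1766.49.
The 4×3 canvas is width-limited in 5045×4036, giving 5045.00 × 3783.75; scale factor 1.5438.
The master scales with it: height 1766.49 × 1.5438 ≈ 2727.03.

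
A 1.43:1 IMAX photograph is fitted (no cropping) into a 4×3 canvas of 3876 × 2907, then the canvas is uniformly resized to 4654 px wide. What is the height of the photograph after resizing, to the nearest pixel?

3255 px

Fitted into 3876×2907, the photograph spans the width; its height is 3876 / 1.430 ≈ 2710.49 px.
The frame scales by 4654/3876 = 1.2007; 2710.49 × 1.2007 ≈ 3254.55 px.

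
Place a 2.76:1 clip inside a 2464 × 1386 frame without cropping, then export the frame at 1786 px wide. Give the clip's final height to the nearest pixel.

In the 2464×1386 frame the clip fills the width: height = 2464 / 2.760 ≈ 892.75 px.
Resizing to 1786 px wide multiplies everything by 0.7248: 892.75 → 647.10 px.

647 px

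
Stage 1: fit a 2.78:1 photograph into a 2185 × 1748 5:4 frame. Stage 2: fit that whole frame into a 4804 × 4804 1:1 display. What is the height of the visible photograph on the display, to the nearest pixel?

Inside the 2185×1748 canvas the photograph is width-limited at 2185.00 × 785.97.
Second fit — the 5:4 canvas into 4804×4804 spans the width: 4804.00 × 3843.20 (×2.1986 from 2185×1748).
Applying the same ×2.1986: 785.97 → 1728.06.

1728 px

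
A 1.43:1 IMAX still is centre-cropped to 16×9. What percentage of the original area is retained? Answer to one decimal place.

The width stays; only height is cut (since 16×9 is wider than 1.43:1 IMAX).
(1.430)/(1.778) ≈ 0.804 of the area survives.

80.4%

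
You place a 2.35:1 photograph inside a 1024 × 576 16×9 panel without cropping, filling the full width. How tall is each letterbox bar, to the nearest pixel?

70 px

That makes the image 435.74 px tall (1024 / 2.350).
Leftover height: 576 − 435.74 = 140.26 px → 70.13 each side.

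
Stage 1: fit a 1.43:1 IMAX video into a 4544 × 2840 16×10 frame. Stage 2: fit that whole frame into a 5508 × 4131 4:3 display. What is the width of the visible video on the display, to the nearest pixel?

4923 px

First fit — 1.43:1 IMAX into 4544×2840 spans the height: 4061.20 × 2840.00.
Second fit — the 16×10 canvas into 5508×4131 spans the width: 5508.00 × 3442.50 (×1.2121 from 4544×2840).
So the video's width is 4061.20 × 1.2121 ≈ 4922.77.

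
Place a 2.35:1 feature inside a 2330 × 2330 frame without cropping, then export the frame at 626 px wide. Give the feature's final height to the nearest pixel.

266 px

At 2330×2330 the feature is width-limited, so height = 2330 / 2.350 ≈ 991.49 px.
The frame scales by 626/2330 = 0.2687; 991.49 × 0.2687 ≈ 266.38 px.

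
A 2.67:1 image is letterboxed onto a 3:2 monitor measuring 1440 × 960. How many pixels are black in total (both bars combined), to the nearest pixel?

Since 2.670 > 1.500, the image is width-limited.
Content height = 1440 / 2.670 ≈ 539.3258 px.
Black = 960 − 539.3258 = 420.6742 px.
That's 420.6742 × 1440 ≈ 605771 black pixels.

605771 pixels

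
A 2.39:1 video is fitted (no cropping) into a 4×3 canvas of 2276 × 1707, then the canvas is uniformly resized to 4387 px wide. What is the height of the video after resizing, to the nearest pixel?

1836 px

Fitted into 2276×1707, the video spans the width; its height is 2276 / 2.390 ≈ 952.30 px.
Resizing to 4387 px wide multiplies everything by 1.9275: 952.30 → 1835.56 px.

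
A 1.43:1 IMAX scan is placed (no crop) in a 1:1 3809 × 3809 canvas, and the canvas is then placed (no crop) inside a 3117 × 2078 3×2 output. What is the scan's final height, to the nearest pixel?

Inside the 3809×3809 canvas the scan is width-limited at 3809.00 × 2663.64.
The 1:1 canvas is height-limited in 3117×2078, giving 2078.00 × 2078.00; scale factor 0.5456.
So the scan's height is 2663.64 × 0.5456 ≈ 1453.15.

1453 px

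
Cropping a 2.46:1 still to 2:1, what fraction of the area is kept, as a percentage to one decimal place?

The height stays; only width is cut (since 2:1 is narrower than 2.46:1).
Fraction kept = (2.000)/(2.460) ≈ 81.30%.

81.3%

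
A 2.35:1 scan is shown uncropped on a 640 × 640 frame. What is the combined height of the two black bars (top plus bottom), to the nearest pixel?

2.35:1 is wider than square, so it spans the full width.
The scan is 640 / 2.350 ≈ 272.34 px tall.
640 − 272.34 = 367.66 px of bars.

368 px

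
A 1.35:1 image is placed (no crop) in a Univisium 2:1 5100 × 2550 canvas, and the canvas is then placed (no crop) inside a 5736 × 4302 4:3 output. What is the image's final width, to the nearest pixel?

3872 px

1.35:1 in 5100×2550: fills the height, so the image is 3442.50 × 2550.00.
Univisium 2:1 in 5736×4302: fills the width, so the intermediate becomes 5736.00 × 2868.00 — a scale of ×1.1247.
Applying the same ×1.1247: 3442.50 → 3871.80.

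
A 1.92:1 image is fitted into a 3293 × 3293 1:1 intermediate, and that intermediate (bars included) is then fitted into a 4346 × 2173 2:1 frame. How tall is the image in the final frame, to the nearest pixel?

1132 px

1.92:1 in 3293×3293: fills the width, so the image is 3293.00 × 1715.10.
The 1:1 canvas is height-limited in 4346×2173, giving 2173.00 × 2173.00; scale factor 0.6599.
The image scales with it: height 1715.10 × 0.6599 ≈ 1131.77.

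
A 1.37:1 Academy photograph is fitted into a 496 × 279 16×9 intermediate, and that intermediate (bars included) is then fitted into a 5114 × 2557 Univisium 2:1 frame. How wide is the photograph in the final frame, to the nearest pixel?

1.37:1 Academy in 496×279: fills the height, so the photograph is 382.23 × 279.00.
Second fit — the 16×9 canvas into 5114×2557 spans the height: 4545.78 × 2557.00 (×9.1649 from 496×279).
The photograph scales with it: width 382.23 × 9.1649 ≈ 3503.09.

3503 px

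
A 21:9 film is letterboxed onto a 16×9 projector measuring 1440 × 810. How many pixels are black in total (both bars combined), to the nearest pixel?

277714 pixels

21:9 (2.333) > 16×9 (1.778), so the film fills the width.
That makes the image 617.1429 px tall (1440 × 9/21).
Leftover height: 810 − 617.1429 = 192.8571 px.
Bar area = 192.8571 × 1440 ≈ 277714 px.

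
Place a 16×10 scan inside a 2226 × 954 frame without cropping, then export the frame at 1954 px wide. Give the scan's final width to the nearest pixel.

1340 px

In the 2226×954 frame the scan fills the height: width = 954 × 16/10 ≈ 1526.40 px.
Scaling 2226 → 1954 is ×0.8778, so the width becomes 1526.40 × 0.8778 ≈ 1339.89 px.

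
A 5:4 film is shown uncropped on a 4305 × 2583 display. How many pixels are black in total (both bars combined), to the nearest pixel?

Since 1.250 < 1.667, the film is height-limited.
Content width = 2583 × 5/4 ≈ 3228.7500 px.
Black = 4305 − 3228.7500 = 1076.2500 px.
Bar area = 1076.2500 × 2583 ≈ 2779954 px.

2779954 pixels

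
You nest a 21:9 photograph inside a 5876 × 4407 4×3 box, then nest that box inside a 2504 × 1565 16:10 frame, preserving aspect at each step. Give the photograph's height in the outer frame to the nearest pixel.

Inside the 5876×4407 canvas the photograph is width-limited at 5876.00 × 2518.29.
Second fit — the 4×3 canvas into 2504×1565 spans the height: 2086.67 × 1565.00 (×0.3551 from 5876×4407).
So the photograph's height is 2518.29 × 0.3551 ≈ 894.29.

894 px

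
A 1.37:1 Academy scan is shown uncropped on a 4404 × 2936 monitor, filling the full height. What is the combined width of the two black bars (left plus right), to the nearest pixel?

The scan is 2936 × 1.370 ≈ 4022.32 px wide.
4404 − 4022.32 = 381.68 px of bars.

382 px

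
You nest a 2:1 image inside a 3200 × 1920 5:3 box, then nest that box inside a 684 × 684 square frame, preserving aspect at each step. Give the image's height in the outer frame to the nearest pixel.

2:1 in 3200×1920: fills the width, so the image is 3200.00 × 1600.00.
5:3 in 684×684: fills the width, so the intermediate becomes 684.00 × 410.40 — a scale of ×0.2137.
The image scales with it: height 1600.00 × 0.2137 ≈ 342.00.

342 px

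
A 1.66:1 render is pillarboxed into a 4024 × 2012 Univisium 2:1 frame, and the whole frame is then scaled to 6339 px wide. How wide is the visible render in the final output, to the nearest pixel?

5261 px

In the 4024×2012 frame the render fills the height: width = 2012 × 1.660 ≈ 3339.92 px.
The frame scales by 6339/4024 = 1.5753; 3339.92 × 1.5753 ≈ 5261.37 px.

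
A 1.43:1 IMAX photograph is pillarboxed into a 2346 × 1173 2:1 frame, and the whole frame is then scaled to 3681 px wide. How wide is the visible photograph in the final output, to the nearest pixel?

Fitted into 2346×1173, the photograph spans the height; its width is 1173 × 1.430 ≈ 1677.39 px.
The frame scales by 3681/2346 = 1.5691; 1677.39 × 1.5691 ≈ 2631.91 px.

2632 px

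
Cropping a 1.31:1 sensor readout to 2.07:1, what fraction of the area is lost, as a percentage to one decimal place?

36.7%

The width stays; only height is cut (since 2.07:1 is wider than 1.31:1).
Fraction kept = (1.310)/(2.070) ≈ 63.29%, so 36.71% is lost.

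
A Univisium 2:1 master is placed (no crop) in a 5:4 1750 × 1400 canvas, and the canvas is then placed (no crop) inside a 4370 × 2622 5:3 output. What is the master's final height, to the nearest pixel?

1639 px

Univisium 2:1 in 1750×1400: fills the width, so the master is 1750.00 × 875.00.
5:4 in 4370×2622: fills the height, so the intermediate becomes 3277.50 × 2622.00 — a scale of ×1.8729.
Applying the same ×1.8729: 875.00 → 1638.75.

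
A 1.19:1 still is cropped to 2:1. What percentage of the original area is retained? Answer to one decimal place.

59.5%

2:1 is wider than 1.19:1, so the crop keeps the full width and trims the height.
(1.190)/(2.000) ≈ 0.595 of the area survives.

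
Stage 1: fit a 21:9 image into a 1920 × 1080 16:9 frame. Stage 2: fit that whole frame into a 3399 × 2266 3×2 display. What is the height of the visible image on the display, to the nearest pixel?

First fit — 21:9 into 1920×1080 spans the width: 1920.00 × 822.86.
Second fit — the 16:9 canvas into 3399×2266 spans the width: 3399.00 × 1911.94 (×1.7703 from 1920×1080).
The image scales with it: height 822.86 × 1.7703 ≈ 1456.71.

1457 px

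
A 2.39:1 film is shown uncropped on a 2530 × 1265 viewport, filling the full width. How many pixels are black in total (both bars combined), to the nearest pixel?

The film is 2530 / 2.390 ≈ 1058.5774 px tall.
Leftover height: 1265 − 1058.5774 = 206.4226 px.
That's 206.4226 × 2530 ≈ 522249 black pixels.

522249 pixels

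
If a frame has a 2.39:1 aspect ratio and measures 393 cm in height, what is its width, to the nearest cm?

393 × 2.390 = 939.27.

939 cm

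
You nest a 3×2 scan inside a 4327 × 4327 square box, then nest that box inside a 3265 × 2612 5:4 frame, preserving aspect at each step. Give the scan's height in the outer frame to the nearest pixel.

Inside the 4327×4327 canvas the scan is width-limited at 4327.00 × 2884.67.
Second fit — the square canvas into 3265×2612 spans the height: 2612.00 × 2612.00 (×0.6037 from 4327×4327).
The scan scales with it: height 2884.67 × 0.6037 ≈ 1741.33.

1741 px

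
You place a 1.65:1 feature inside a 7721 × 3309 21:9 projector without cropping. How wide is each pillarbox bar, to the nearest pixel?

1131 px

1.65:1 is narrower than 21:9, so it spans the full height.
That makes the image 5459.85 px wide (3309 × 1.650).
Black = 7721 − 5459.85 = 2261.15 px, or 1130.58 per bar.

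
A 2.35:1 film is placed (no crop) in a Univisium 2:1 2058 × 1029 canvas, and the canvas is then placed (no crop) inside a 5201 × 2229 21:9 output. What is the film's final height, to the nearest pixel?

1897 px

Inside the 2058×1029 canvas the film is width-limited at 2058.00 × 875.74.
Univisium 2:1 in 5201×2229: fills the height, so the intermediate becomes 4458.00 × 2229.00 — a scale of ×2.1662.
So the film's height is 875.74 × 2.1662 ≈ 1897.02.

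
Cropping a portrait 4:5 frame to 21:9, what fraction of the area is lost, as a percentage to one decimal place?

Going from portrait 4:5 to 21:9 means cutting height while keeping width.
Area ratio = (0.800)/(2.333) = 34.29%; the remaining 65.71% is cropped out.

65.7%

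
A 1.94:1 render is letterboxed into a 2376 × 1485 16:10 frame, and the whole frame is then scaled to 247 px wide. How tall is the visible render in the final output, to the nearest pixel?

127 px

In the 2376×1485 frame the render fills the width: height = 2376 / 1.940 ≈ 1224.74 px.
Resizing to 247 px wide multiplies everything by 0.1040: 1224.74 → 127.32 px.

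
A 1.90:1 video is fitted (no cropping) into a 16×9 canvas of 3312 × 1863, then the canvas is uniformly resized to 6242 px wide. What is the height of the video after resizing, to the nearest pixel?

Fitted into 3312×1863, the video spans the width; its height is 3312 / 1.900 ≈ 1743.16 px.
Scaling 3312 → 6242 is ×1.8847, so the height becomes 1743.16 × 1.8847 ≈ 3285.26 px.

3285 px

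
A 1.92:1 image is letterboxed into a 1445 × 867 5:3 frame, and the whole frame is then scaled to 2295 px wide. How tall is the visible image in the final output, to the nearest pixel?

In the 1445×867 frame the image fills the width: height = 1445 / 1.920 ≈ 752.60 px.
Resizing to 2295 px wide multiplies everything by 1.5882: 752.60 → 1195.31 px.

1195 px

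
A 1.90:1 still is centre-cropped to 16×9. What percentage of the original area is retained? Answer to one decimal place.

93.6%

Going from 1.90:1 to 16×9 means cutting width while keeping height.
(1.778)/(1.900) ≈ 0.936 of the area survives.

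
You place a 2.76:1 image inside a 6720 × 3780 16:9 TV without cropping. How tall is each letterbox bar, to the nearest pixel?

673 px

2.76:1 is wider than 16:9, so it spans the full width.
That makes the image 2434.78 px tall (6720 / 2.760).
Black = 3780 − 2434.78 = 1345.22 px, or 672.61 per bar.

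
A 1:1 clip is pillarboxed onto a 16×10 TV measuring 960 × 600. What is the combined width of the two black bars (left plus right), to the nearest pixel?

360 px

1:1 is narrower than 16×10, so it spans the full height.
That makes the image 600.00 px wide (600 × 1/1).
Leftover width: 960 − 600.00 = 360.00 px.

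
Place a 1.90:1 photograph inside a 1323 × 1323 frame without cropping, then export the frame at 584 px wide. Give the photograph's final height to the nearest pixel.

In the 1323×1323 frame the photograph fills the width: height = 1323 / 1.900 ≈ 696.32 px.
The frame scales by 584/1323 = 0.4414; 696.32 × 0.4414 ≈ 307.37 px.

307 px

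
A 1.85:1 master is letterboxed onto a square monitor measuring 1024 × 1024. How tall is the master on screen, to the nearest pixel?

554 px

1.85:1 (1.850) > square (1.000), so the master fills the width.
Content height = 1024 / 1.850 ≈ 553.51 px.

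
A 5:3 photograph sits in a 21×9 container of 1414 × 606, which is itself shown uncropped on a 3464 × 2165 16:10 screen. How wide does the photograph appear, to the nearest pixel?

5:3 in 1414×606: fills the height, so the photograph is 1010.00 × 606.00.
Second fit — the 21×9 canvas into 3464×2165 spans the width: 3464.00 × 1484.57 (×2.4498 from 1414×606).
The photograph scales with it: width 1010.00 × 2.4498 ≈ 2474.29.

2474 px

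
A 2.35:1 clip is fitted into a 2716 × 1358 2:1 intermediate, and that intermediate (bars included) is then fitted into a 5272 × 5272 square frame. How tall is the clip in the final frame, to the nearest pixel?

2243 px

Inside the 2716×1358 canvas the clip is width-limited at 2716.00 × 1155.74.
Second fit — the 2:1 canvas into 5272×5272 spans the width: 5272.00 × 2636.00 (×1.9411 from 2716×1358).
So the clip's height is 1155.74 × 1.9411 ≈ 2243.40.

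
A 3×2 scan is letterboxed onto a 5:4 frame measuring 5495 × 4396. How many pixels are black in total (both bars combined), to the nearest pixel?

4026003 pixels

3×2 is wider than 5:4, so it spans the full width.
That makes the image 3663.3333 px tall (5495 × 2/3).
Leftover height: 4396 − 3663.3333 = 732.6667 px.
Bar area = 732.6667 × 5495 ≈ 4026003 px.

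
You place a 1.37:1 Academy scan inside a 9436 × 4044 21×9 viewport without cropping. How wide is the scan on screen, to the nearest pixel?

1.37:1 Academy (1.370) < 21×9 (2.333), so the scan fills the height.
Content width = 4044 × 1.370 ≈ 5540.28 px.

5540 px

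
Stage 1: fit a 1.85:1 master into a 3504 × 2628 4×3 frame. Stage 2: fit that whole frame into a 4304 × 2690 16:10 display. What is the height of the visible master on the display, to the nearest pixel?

Inside the 3504×2628 canvas the master is width-limited at 3504.00 × 1894.05.
Second fit — the 4×3 canvas into 4304×2690 spans the height: 3586.67 × 2690.00 (×1.0236 from 3504×2628).
So the master's height is 1894.05 × 1.0236 ≈ 1938.74.

1939 px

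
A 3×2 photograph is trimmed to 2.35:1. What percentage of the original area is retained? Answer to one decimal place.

63.8%

Going from 3×2 to 2.35:1 means cutting height while keeping width.
Fraction kept = (1.500)/(2.350) ≈ 63.83%.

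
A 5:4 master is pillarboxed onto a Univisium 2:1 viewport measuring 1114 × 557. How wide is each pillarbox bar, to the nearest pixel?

5:4 is narrower than Univisium 2:1, so it spans the full height.
That makes the image 696.25 px wide (557 × 5/4).
Black = 1114 − 696.25 = 417.75 px, or 208.88 per bar.

209 px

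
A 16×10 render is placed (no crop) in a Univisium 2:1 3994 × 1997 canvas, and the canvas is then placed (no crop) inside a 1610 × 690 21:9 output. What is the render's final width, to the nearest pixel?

1104 px

16×10 in 3994×1997: fills the height, so the render is 3195.20 × 1997.00.
The Univisium 2:1 canvas is height-limited in 1610×690, giving 1380.00 × 690.00; scale factor 0.3455.
Applying the same ×0.3455: 3195.20 → 1104.00.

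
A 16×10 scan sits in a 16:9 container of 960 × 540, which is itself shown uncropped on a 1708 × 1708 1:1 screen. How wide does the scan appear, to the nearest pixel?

1537 px

First fit — 16×10 into 960×540 spans the height: 864.00 × 540.00.
The 16:9 canvas is width-limited in 1708×1708, giving 1708.00 × 960.75; scale factor 1.7792.
So the scan's width is 864.00 × 1.7792 ≈ 1537.20.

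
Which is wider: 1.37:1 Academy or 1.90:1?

1.37 and 1.9; 1.9 > 1.37.

1.90:1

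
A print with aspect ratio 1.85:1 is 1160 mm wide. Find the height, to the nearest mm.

627 mm

At 1.85:1, 1160 / 1.850 ≈ 627.03.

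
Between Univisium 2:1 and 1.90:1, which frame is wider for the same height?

Univisium 2:1 = 2 and 1.9; 2 > 1.9.

Univisium 2:1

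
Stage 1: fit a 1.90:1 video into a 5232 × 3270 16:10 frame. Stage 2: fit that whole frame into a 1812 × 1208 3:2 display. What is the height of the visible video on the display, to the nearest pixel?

954 px

Inside the 5232×3270 canvas the video is width-limited at 5232.00 × 2753.68.
The 16:10 canvas is width-limited in 1812×1208, giving 1812.00 × 1132.50; scale factor 0.3463.
Applying the same ×0.3463: 2753.68 → 953.68.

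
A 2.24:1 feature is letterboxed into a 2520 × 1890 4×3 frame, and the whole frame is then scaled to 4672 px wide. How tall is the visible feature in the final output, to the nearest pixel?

In the 2520×1890 frame the feature fills the width: height = 2520 / 2.240 ≈ 1125.00 px.
Resizing to 4672 px wide multiplies everything by 1.8540: 1125.00 → 2085.71 px.

2086 px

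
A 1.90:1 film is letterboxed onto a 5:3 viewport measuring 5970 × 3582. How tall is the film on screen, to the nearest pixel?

1.90:1 is wider than 5:3, so it spans the full width.
Content height = 5970 / 1.900 ≈ 3142.11 px.

3142 px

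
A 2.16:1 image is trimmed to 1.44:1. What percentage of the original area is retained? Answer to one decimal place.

The height stays; only width is cut (since 1.44:1 is narrower than 2.16:1).
Area ratio = (1.440)/(2.160) = 66.67% retained.

66.7%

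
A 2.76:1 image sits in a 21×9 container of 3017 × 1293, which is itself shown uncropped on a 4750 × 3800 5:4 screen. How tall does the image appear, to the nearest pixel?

Inside the 3017×1293 canvas the image is width-limited at 3017.00 × 1093.12.
21×9 in 4750×3800: fills the width, so the intermediate becomes 4750.00 × 2035.71 — a scale of ×1.5744.
So the image's height is 1093.12 × 1.5744 ≈ 1721.01.

1721 px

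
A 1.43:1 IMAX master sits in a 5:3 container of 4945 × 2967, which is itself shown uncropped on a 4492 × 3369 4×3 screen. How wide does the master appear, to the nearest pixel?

3854 px

Inside the 4945×2967 canvas the master is height-limited at 4242.81 × 2967.00.
The 5:3 canvas is width-limited in 4492×3369, giving 4492.00 × 2695.20; scale factor 0.9084.
Applying the same ×0.9084: 4242.81 → 3854.14.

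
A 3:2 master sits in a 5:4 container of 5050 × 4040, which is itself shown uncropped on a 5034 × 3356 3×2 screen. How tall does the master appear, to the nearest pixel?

First fit — 3:2 into 5050×4040 spans the width: 5050.00 × 3366.67.
The 5:4 canvas is height-limited in 5034×3356, giving 4195.00 × 3356.00; scale factor 0.8307.
The master scales with it: height 3366.67 × 0.8307 ≈ 2796.67.

2797 px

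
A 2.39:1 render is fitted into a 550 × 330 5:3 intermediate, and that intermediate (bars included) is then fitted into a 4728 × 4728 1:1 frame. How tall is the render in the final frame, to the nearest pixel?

1978 px

First fit — 2.39:1 into 550×330 spans the width: 550.00 × 230.13.
5:3 in 4728×4728: fills the width, so the intermediate becomes 4728.00 × 2836.80 — a scale of ×8.5964.
So the render's height is 230.13 × 8.5964 ≈ 1978.24.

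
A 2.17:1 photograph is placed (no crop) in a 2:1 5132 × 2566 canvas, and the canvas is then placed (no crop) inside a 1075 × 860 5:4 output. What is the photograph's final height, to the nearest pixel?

495 px

First fit — 2.17:1 into 5132×2566 spans the width: 5132.00 × 2364.98.
Second fit — the 2:1 canvas into 1075×860 spans the width: 1075.00 × 537.50 (×0.2095 from 5132×2566).
The photograph scales with it: height 2364.98 × 0.2095 ≈ 495.39.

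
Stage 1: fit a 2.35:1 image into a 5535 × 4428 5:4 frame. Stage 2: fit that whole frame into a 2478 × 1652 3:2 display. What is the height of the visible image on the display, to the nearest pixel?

879 px

Inside the 5535×4428 canvas the image is width-limited at 5535.00 × 2355.32.
The 5:4 canvas is height-limited in 2478×1652, giving 2065.00 × 1652.00; scale factor 0.3731.
Applying the same ×0.3731: 2355.32 → 878.72.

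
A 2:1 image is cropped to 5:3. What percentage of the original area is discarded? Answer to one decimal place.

Going from 2:1 to 5:3 means cutting width while keeping height.
Fraction kept = (1.667)/(2.000) ≈ 83.33%, so 16.67% is lost.

16.7%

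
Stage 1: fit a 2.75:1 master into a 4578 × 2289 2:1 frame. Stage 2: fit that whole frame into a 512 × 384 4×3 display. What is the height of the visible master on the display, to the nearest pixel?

186 px

First fit — 2.75:1 into 4578×2289 spans the width: 4578.00 × 1664.73.
The 2:1 canvas is width-limited in 512×384, giving 512.00 × 256.00; scale factor 0.1118.
The master scales with it: height 1664.73 × 0.1118 ≈ 186.18.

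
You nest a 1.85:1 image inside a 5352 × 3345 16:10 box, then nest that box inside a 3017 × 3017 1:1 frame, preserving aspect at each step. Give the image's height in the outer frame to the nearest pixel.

First fit — 1.85:1 into 5352×3345 spans the width: 5352.00 × 2892.97.
The 16:10 canvas is width-limited in 3017×3017, giving 3017.00 × 1885.62; scale factor 0.5637.
So the image's height is 2892.97 × 0.5637 ≈ 1630.81.

1631 px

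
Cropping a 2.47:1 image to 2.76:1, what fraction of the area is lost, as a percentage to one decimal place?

2.76:1 is wider than 2.47:1, so the crop keeps the full width and trims the height.
Area ratio = (2.470)/(2.760) = 89.49%; the remaining 10.51% is cropped out.

10.5%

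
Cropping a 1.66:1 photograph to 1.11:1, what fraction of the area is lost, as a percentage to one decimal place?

1.11:1 is narrower than 1.66:1, so the crop keeps the full height and trims the width.
(1.110)/(1.660) ≈ 0.669 of the area survives, leaving 33.13% discarded.

33.1%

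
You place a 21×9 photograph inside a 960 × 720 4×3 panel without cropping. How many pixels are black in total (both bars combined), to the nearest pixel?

296229 pixels

21×9 is wider than 4×3, so it spans the full width.
The photograph is 960 × 9/21 ≈ 411.4286 px tall.
Leftover height: 720 − 411.4286 = 308.5714 px.
Bar area = 308.5714 × 960 ≈ 296229 px.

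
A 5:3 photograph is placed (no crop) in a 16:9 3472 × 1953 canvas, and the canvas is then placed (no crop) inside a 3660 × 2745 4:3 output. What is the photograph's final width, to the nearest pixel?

5:3 in 3472×1953: fills the height, so the photograph is 3255.00 × 1953.00.
The 16:9 canvas is width-limited in 3660×2745, giving 3660.00 × 2058.75; scale factor 1.0541.
The photograph scales with it: width 3255.00 × 1.0541 ≈ 3431.25.

3431 px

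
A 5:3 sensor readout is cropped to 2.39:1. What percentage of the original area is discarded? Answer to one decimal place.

30.3%

Going from 5:3 to 2.39:1 means cutting height while keeping width.
(1.667)/(2.390) ≈ 0.697 of the area survives, leaving 30.26% discarded.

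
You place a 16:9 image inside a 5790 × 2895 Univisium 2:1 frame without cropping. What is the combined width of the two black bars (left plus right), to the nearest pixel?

Since 1.778 < 2.000, the image is height-limited.
That makes the image 5146.67 px wide (2895 × 16/9).
5790 − 5146.67 = 643.33 px of bars.

643 px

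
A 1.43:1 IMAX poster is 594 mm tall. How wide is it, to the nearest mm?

594 × 1.430 = 849.42.

849 mm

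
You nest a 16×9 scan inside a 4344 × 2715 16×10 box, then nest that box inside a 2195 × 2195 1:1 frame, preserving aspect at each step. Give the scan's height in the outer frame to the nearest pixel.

1235 px

First fit — 16×9 into 4344×2715 spans the width: 4344.00 × 2443.50.
Second fit — the 16×10 canvas into 2195×2195 spans the width: 2195.00 × 1371.88 (×0.5053 from 4344×2715).
The scan scales with it: height 2443.50 × 0.5053 ≈ 1234.69.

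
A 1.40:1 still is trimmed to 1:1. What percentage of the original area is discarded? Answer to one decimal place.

28.6%

The height stays; only width is cut (since 1:1 is narrower than 1.40:1).
Fraction kept = (1.000)/(1.400) ≈ 71.43%, so 28.57% is lost.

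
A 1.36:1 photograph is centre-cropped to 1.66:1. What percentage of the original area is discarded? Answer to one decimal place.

1.66:1 is wider than 1.36:1, so the crop keeps the full width and trims the height.
Area ratio = (1.360)/(1.660) = 81.93%; the remaining 18.07% is cropped out.

18.1%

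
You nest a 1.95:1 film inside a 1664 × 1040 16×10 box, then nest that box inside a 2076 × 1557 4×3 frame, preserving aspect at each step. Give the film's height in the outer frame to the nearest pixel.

1.95:1 in 1664×1040: fills the width, so the film is 1664.00 × 853.33.
Second fit — the 16×10 canvas into 2076×1557 spans the width: 2076.00 × 1297.50 (×1.2476 from 1664×1040).
So the film's height is 853.33 × 1.2476 ≈ 1064.62.

1065 px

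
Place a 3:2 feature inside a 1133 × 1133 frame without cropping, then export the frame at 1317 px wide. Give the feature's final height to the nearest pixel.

878 px

In the 1133×1133 frame the feature fills the width: height = 1133 × 2/3 ≈ 755.33 px.
Resizing to 1317 px wide multiplies everything by 1.1624: 755.33 → 878.00 px.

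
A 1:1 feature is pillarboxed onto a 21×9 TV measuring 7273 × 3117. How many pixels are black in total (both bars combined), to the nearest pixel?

1:1 (1.000) < 21×9 (2.333), so the feature fills the height.
The feature is 3117 × 1/1 ≈ 3117.0000 px wide.
Black = 7273 − 3117.0000 = 4156.0000 px.
That's 4156.0000 × 3117 ≈ 12954252 black pixels.

12954252 pixels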